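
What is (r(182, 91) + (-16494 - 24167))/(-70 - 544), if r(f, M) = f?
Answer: 40479/614 ≈ 65.927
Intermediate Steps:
(r(182, 91) + (-16494 - 24167))/(-70 - 544) = (182 + (-16494 - 24167))/(-70 - 544) = (182 - 40661)/(-614) = -40479*(-1/614) = 40479/614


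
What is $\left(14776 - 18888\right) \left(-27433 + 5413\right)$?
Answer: $90546240$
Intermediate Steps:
$\left(14776 - 18888\right) \left(-27433 + 5413\right) = \left(-4112\right) \left(-22020\right) = 90546240$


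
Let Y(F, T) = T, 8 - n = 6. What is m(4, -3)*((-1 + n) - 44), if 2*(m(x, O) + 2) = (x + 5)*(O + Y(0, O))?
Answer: 1247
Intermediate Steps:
n = 2 (n = 8 - 1*6 = 8 - 6 = 2)
m(x, O) = -2 + O*(5 + x) (m(x, O) = -2 + ((x + 5)*(O + O))/2 = -2 + ((5 + x)*(2*O))/2 = -2 + (2*O*(5 + x))/2 = -2 + O*(5 + x))
m(4, -3)*((-1 + n) - 44) = (-2 + 5*(-3) - 3*4)*((-1 + 2) - 44) = (-2 - 15 - 12)*(1 - 44) = -29*(-43) = 1247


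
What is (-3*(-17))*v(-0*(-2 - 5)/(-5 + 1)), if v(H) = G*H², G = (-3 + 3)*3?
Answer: 0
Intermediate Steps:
G = 0 (G = 0*3 = 0)
v(H) = 0 (v(H) = 0*H² = 0)
(-3*(-17))*v(-0*(-2 - 5)/(-5 + 1)) = -3*(-17)*0 = 51*0 = 0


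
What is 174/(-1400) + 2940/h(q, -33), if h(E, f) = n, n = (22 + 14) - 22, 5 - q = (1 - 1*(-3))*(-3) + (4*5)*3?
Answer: 146913/700 ≈ 209.88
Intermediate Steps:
q = -43 (q = 5 - ((1 - 1*(-3))*(-3) + (4*5)*3) = 5 - ((1 + 3)*(-3) + 20*3) = 5 - (4*(-3) + 60) = 5 - (-12 + 60) = 5 - 1*48 = 5 - 48 = -43)
n = 14 (n = 36 - 22 = 14)
h(E, f) = 14
174/(-1400) + 2940/h(q, -33) = 174/(-1400) + 2940/14 = 174*(-1/1400) + 2940*(1/14) = -87/700 + 210 = 146913/700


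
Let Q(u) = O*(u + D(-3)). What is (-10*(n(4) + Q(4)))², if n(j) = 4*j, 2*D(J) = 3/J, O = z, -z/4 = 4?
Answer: 160000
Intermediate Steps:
z = -16 (z = -4*4 = -16)
O = -16
D(J) = 3/(2*J) (D(J) = (3/J)/2 = 3/(2*J))
Q(u) = 8 - 16*u (Q(u) = -16*(u + (3/2)/(-3)) = -16*(u + (3/2)*(-⅓)) = -16*(u - ½) = -16*(-½ + u) = 8 - 16*u)
(-10*(n(4) + Q(4)))² = (-10*(4*4 + (8 - 16*4)))² = (-10*(16 + (8 - 64)))² = (-10*(16 - 56))² = (-10*(-40))² = 400² = 160000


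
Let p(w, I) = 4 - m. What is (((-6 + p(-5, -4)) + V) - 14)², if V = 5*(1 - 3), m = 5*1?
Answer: 961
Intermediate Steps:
m = 5
V = -10 (V = 5*(-2) = -10)
p(w, I) = -1 (p(w, I) = 4 - 1*5 = 4 - 5 = -1)
(((-6 + p(-5, -4)) + V) - 14)² = (((-6 - 1) - 10) - 14)² = ((-7 - 10) - 14)² = (-17 - 14)² = (-31)² = 961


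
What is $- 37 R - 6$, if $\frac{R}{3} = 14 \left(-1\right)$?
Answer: $1548$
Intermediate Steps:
$R = -42$ ($R = 3 \cdot 14 \left(-1\right) = 3 \left(-14\right) = -42$)
$- 37 R - 6 = \left(-37\right) \left(-42\right) - 6 = 1554 - 6 = 1548$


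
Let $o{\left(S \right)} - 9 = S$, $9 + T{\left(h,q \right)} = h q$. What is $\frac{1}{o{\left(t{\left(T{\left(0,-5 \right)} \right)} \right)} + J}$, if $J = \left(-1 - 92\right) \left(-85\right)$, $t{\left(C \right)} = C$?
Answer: $\frac{1}{7905} \approx 0.0001265$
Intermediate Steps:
$T{\left(h,q \right)} = -9 + h q$
$o{\left(S \right)} = 9 + S$
$J = 7905$ ($J = \left(-93\right) \left(-85\right) = 7905$)
$\frac{1}{o{\left(t{\left(T{\left(0,-5 \right)} \right)} \right)} + J} = \frac{1}{\left(9 + \left(-9 + 0 \left(-5\right)\right)\right) + 7905} = \frac{1}{\left(9 + \left(-9 + 0\right)\right) + 7905} = \frac{1}{\left(9 - 9\right) + 7905} = \frac{1}{0 + 7905} = \frac{1}{7905}$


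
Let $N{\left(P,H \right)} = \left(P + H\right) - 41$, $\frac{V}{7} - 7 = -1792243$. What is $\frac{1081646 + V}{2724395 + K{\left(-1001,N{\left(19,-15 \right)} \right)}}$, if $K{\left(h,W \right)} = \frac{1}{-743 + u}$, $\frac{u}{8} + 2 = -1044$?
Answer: $- \frac{52224279333}{12410981422} \approx -4.2079$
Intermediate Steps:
$V = -12545652$ ($V = 49 + 7 \left(-1792243\right) = 49 - 12545701 = -12545652$)
$u = -8368$ ($u = -16 + 8 \left(-1044\right) = -16 - 8352 = -8368$)
$N{\left(P,H \right)} = -41 + H + P$ ($N{\left(P,H \right)} = \left(H + P\right) - 41 = -41 + H + P$)
$K{\left(h,W \right)} = - \frac{1}{9111}$ ($K{\left(h,W \right)} = \frac{1}{-743 - 8368} = \frac{1}{-9111} = - \frac{1}{9111}$)
$\frac{1081646 + V}{2724395 + K{\left(-1001,N{\left(19,-15 \right)} \right)}} = \frac{1081646 - 12545652}{2724395 - \frac{1}{9111}} = - \frac{11464006}{\frac{24821962844}{9111}} = \left(-11464006\right) \frac{9111}{24821962844} = - \frac{52224279333}{12410981422}$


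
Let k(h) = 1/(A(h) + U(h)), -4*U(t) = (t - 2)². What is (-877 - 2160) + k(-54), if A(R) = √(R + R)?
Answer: -466759763/153691 - 3*I*√3/307382 ≈ -3037.0 - 1.6905e-5*I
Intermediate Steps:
A(R) = √2*√R (A(R) = √(2*R) = √2*√R)
U(t) = -(-2 + t)²/4 (U(t) = -(t - 2)²/4 = -(-2 + t)²/4)
k(h) = 1/(-(-2 + h)²/4 + √2*√h) (k(h) = 1/(√2*√h - (-2 + h)²/4) = 1/(-(-2 + h)²/4 + √2*√h))
(-877 - 2160) + k(-54) = (-877 - 2160) + 4/(-(-2 - 54)² + 4*√2*√(-54)) = -3037 + 4/(-1*(-56)² + 4*√2*(3*I*√6)) = -3037 + 4/(-1*3136 + 24*I*√3) = -3037 + 4/(-3136 + 24*I*√3)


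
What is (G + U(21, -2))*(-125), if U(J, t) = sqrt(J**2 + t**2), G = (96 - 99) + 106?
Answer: -12875 - 125*sqrt(445) ≈ -15512.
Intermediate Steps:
G = 103 (G = -3 + 106 = 103)
(G + U(21, -2))*(-125) = (103 + sqrt(21**2 + (-2)**2))*(-125) = (103 + sqrt(441 + 4))*(-125) = (103 + sqrt(445))*(-125) = -12875 - 125*sqrt(445)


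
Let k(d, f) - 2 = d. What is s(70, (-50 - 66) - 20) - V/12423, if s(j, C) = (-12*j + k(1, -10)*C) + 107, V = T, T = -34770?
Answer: -4713291/4141 ≈ -1138.2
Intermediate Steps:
k(d, f) = 2 + d
V = -34770
s(j, C) = 107 - 12*j + 3*C (s(j, C) = (-12*j + (2 + 1)*C) + 107 = (-12*j + 3*C) + 107 = 107 - 12*j + 3*C)
s(70, (-50 - 66) - 20) - V/12423 = (107 - 12*70 + 3*((-50 - 66) - 20)) - (-34770)/12423 = (107 - 840 + 3*(-116 - 20)) - (-34770)/12423 = (107 - 840 + 3*(-136)) - 1*(-11590/4141) = (107 - 840 - 408) + 11590/4141 = -1141 + 11590/4141 = -4713291/4141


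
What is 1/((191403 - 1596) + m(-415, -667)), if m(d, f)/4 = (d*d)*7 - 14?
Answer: 1/5012051 ≈ 1.9952e-7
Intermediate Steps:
m(d, f) = -56 + 28*d**2 (m(d, f) = 4*((d*d)*7 - 14) = 4*(d**2*7 - 14) = 4*(7*d**2 - 14) = 4*(-14 + 7*d**2) = -56 + 28*d**2)
1/((191403 - 1596) + m(-415, -667)) = 1/((191403 - 1596) + (-56 + 28*(-415)**2)) = 1/(189807 + (-56 + 28*172225)) = 1/(189807 + (-56 + 4822300)) = 1/(189807 + 4822244) = 1/5012051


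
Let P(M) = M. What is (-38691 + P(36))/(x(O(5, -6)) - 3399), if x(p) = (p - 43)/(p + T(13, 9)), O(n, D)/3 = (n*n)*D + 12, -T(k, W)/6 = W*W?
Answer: 34789500/3058643 ≈ 11.374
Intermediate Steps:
T(k, W) = -6*W² (T(k, W) = -6*W*W = -6*W²)
O(n, D) = 36 + 3*D*n² (O(n, D) = 3*((n*n)*D + 12) = 3*(n²*D + 12) = 3*(D*n² + 12) = 3*(12 + D*n²) = 36 + 3*D*n²)
x(p) = (-43 + p)/(-486 + p) (x(p) = (p - 43)/(p - 6*9²) = (-43 + p)/(p - 6*81) = (-43 + p)/(p - 486) = (-43 + p)/(-486 + p))
(-38691 + P(36))/(x(O(5, -6)) - 3399) = (-38691 + 36)/((-43 + (36 + 3*(-6)*5²))/(-486 + (36 + 3*(-6)*5²)) - 3399) = -38655/((-43 + (36 + 3*(-6)*25))/(-486 + (36 + 3*(-6)*25)) - 3399) = -38655/((-43 + (36 - 450))/(-486 + (36 - 450)) - 3399) = -38655/((-43 - 414)/(-486 - 414) - 3399) = -38655/(-457/(-900) - 3399) = -38655/(-1/900*(-457) - 3399) = -38655/(457/900 - 3399) = -38655/(-3058643/900) = -38655*(-900/3058643) = 34789500/3058643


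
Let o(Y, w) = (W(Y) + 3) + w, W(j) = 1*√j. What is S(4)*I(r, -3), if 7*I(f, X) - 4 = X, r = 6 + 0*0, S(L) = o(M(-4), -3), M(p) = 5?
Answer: √5/7 ≈ 0.31944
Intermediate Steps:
W(j) = √j
o(Y, w) = 3 + w + √Y (o(Y, w) = (√Y + 3) + w = (3 + √Y) + w = 3 + w + √Y)
S(L) = √5 (S(L) = 3 - 3 + √5 = √5)
r = 6 (r = 6 + 0 = 6)
I(f, X) = 4/7 + X/7
S(4)*I(r, -3) = √5*(4/7 + (⅐)*(-3)) = √5*(4/7 - 3/7) = √5*(⅐) = √5/7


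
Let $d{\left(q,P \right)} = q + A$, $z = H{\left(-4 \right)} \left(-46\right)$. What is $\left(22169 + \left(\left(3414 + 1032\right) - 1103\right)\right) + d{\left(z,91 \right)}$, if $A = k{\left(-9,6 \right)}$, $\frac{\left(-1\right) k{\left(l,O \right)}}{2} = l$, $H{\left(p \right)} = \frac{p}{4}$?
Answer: $25576$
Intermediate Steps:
$H{\left(p \right)} = \frac{p}{4}$ ($H{\left(p \right)} = p \frac{1}{4} = \frac{p}{4}$)
$k{\left(l,O \right)} = - 2 l$
$z = 46$ ($z = \frac{1}{4} \left(-4\right) \left(-46\right) = \left(-1\right) \left(-46\right) = 46$)
$A = 18$ ($A = \left(-2\right) \left(-9\right) = 18$)
$d{\left(q,P \right)} = 18 + q$ ($d{\left(q,P \right)} = q + 18 = 18 + q$)
$\left(22169 + \left(\left(3414 + 1032\right) - 1103\right)\right) + d{\left(z,91 \right)} = \left(22169 + \left(\left(3414 + 1032\right) - 1103\right)\right) + \left(18 + 46\right) = \left(22169 + \left(4446 - 1103\right)\right) + 64 = \left(22169 + 3343\right) + 64 = 25512 + 64 = 25576$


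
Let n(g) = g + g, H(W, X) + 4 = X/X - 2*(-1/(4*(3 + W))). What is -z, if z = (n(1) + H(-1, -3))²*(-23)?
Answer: 207/16 ≈ 12.938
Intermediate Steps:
H(W, X) = -3 - 2/(-12 - 4*W) (H(W, X) = -4 + (X/X - 2*(-1/(4*(3 + W)))) = -4 + (1 - 2/(-12 - 4*W)) = -3 - 2/(-12 - 4*W))
n(g) = 2*g
z = -207/16 (z = (2*1 + (-17 - 6*(-1))/(2*(3 - 1)))²*(-23) = (2 + (½)*(-17 + 6)/2)²*(-23) = (2 + (½)*(½)*(-11))²*(-23) = (2 - 11/4)²*(-23) = (-¾)²*(-23) = (9/16)*(-23) = -207/16 ≈ -12.938)
-z = -1*(-207/16) = 207/16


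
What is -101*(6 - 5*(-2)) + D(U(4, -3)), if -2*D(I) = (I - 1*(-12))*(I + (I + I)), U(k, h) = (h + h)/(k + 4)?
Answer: -51307/32 ≈ -1603.3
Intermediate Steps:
U(k, h) = 2*h/(4 + k) (U(k, h) = (2*h)/(4 + k) = 2*h/(4 + k))
D(I) = -3*I*(12 + I)/2 (D(I) = -(I - 1*(-12))*(I + (I + I))/2 = -(I + 12)*(I + 2*I)/2 = -(12 + I)*3*I/2 = -3*I*(12 + I)/2)
-101*(6 - 5*(-2)) + D(U(4, -3)) = -101*(6 - 5*(-2)) - 3*2*(-3)/(4 + 4)*(12 + 2*(-3)/(4 + 4))/2 = -101*(6 + 10) - 3*2*(-3)/8*(12 + 2*(-3)/8)/2 = -101*16 - 3*2*(-3)*(1/8)*(12 + 2*(-3)*(1/8))/2 = -1616 - 3/2*(-3/4)*(12 - 3/4) = -1616 - 3/2*(-3/4)*45/4 = -1616 + 405/32 = -51307/32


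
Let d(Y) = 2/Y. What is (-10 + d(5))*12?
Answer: -576/5 ≈ -115.20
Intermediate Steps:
(-10 + d(5))*12 = (-10 + 2/5)*12 = (-10 + 2*(⅕))*12 = (-10 + ⅖)*12 = -48/5*12 = -576/5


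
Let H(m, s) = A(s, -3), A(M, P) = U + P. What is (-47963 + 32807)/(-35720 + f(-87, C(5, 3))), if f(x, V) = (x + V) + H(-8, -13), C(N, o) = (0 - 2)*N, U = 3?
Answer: 5052/11939 ≈ 0.42315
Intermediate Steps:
A(M, P) = 3 + P
C(N, o) = -2*N
H(m, s) = 0 (H(m, s) = 3 - 3 = 0)
f(x, V) = V + x (f(x, V) = (x + V) + 0 = (V + x) + 0 = V + x)
(-47963 + 32807)/(-35720 + f(-87, C(5, 3))) = (-47963 + 32807)/(-35720 + (-2*5 - 87)) = -15156/(-35720 + (-10 - 87)) = -15156/(-35720 - 97) = -15156/(-35817) = -15156*(-1/35817) = 5052/11939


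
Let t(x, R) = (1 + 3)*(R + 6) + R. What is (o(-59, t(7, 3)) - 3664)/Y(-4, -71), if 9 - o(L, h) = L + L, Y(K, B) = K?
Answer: 3537/4 ≈ 884.25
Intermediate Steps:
t(x, R) = 24 + 5*R (t(x, R) = 4*(6 + R) + R = (24 + 4*R) + R = 24 + 5*R)
o(L, h) = 9 - 2*L (o(L, h) = 9 - (L + L) = 9 - 2*L)
(o(-59, t(7, 3)) - 3664)/Y(-4, -71) = ((9 - 2*(-59)) - 3664)/(-4) = ((9 + 118) - 3664)*(-1/4) = (127 - 3664)*(-1/4) = -3537*(-1/4) = 3537/4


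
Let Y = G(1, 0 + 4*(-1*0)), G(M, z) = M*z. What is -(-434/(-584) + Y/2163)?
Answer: -217/292 ≈ -0.74315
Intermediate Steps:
Y = 0 (Y = 1*(0 + 4*(-1*0)) = 1*(0 + 4*0) = 1*(0 + 0) = 1*0 = 0)
-(-434/(-584) + Y/2163) = -(-434/(-584) + 0/2163) = -(-434*(-1/584) + 0*(1/2163)) = -(217/292 + 0) = -1*217/292 = -217/292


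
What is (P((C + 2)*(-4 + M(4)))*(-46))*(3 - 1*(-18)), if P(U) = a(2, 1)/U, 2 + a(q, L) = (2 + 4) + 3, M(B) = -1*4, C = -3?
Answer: -3381/4 ≈ -845.25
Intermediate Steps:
M(B) = -4
a(q, L) = 7 (a(q, L) = -2 + ((2 + 4) + 3) = -2 + (6 + 3) = -2 + 9 = 7)
P(U) = 7/U
(P((C + 2)*(-4 + M(4)))*(-46))*(3 - 1*(-18)) = ((7/(((-3 + 2)*(-4 - 4))))*(-46))*(3 - 1*(-18)) = ((7/((-1*(-8))))*(-46))*(3 + 18) = ((7/8)*(-46))*21 = -161/4*21 = -3381/4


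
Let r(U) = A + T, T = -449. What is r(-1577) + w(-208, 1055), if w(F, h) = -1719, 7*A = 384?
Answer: -14792/7 ≈ -2113.1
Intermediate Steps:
A = 384/7 (A = (⅐)*384 = 384/7 ≈ 54.857)
r(U) = -2759/7 (r(U) = 384/7 - 449 = -2759/7)
r(-1577) + w(-208, 1055) = -2759/7 - 1719 = -14792/7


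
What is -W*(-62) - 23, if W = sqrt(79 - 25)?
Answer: -23 + 186*sqrt(6) ≈ 432.60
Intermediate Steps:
W = 3*sqrt(6) (W = sqrt(54) = 3*sqrt(6) ≈ 7.3485)
-W*(-62) - 23 = -3*sqrt(6)*(-62) - 23 = 186*sqrt(6) - 23 = -23 + 186*sqrt(6)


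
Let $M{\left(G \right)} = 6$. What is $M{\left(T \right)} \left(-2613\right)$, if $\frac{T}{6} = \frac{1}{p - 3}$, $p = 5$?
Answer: $-15678$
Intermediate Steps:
$T = 3$ ($T = \frac{6}{5 - 3} = \frac{6}{2} = 6 \cdot \frac{1}{2} = 3$)
$M{\left(T \right)} \left(-2613\right) = 6 \left(-2613\right) = -15678$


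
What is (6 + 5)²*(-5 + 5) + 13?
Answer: 13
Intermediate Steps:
(6 + 5)²*(-5 + 5) + 13 = 11²*0 + 13 = 121*0 + 13 = 0 + 13 = 13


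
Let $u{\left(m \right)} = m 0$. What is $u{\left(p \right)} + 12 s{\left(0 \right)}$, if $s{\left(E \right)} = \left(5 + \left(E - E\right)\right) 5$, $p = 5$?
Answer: $300$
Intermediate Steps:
$u{\left(m \right)} = 0$
$s{\left(E \right)} = 25$ ($s{\left(E \right)} = \left(5 + 0\right) 5 = 5 \cdot 5 = 25$)
$u{\left(p \right)} + 12 s{\left(0 \right)} = 0 + 12 \cdot 25 = 0 + 300 = 300$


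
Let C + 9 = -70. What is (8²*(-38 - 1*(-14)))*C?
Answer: 121344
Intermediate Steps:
C = -79 (C = -9 - 70 = -79)
(8²*(-38 - 1*(-14)))*C = (8²*(-38 - 1*(-14)))*(-79) = (64*(-38 + 14))*(-79) = (64*(-24))*(-79) = -1536*(-79) = 121344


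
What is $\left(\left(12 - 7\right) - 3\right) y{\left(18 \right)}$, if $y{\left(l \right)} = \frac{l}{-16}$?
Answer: $- \frac{9}{4} \approx -2.25$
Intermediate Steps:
$y{\left(l \right)} = - \frac{l}{16}$ ($y{\left(l \right)} = l \left(- \frac{1}{16}\right) = - \frac{l}{16}$)
$\left(\left(12 - 7\right) - 3\right) y{\left(18 \right)} = \left(\left(12 - 7\right) - 3\right) \left(\left(- \frac{1}{16}\right) 18\right) = \left(5 - 3\right) \left(- \frac{9}{8}\right) = 2 \left(- \frac{9}{8}\right) = - \frac{9}{4}$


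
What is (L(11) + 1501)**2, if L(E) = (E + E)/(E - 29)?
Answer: 182196004/81 ≈ 2.2493e+6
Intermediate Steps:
L(E) = 2*E/(-29 + E) (L(E) = (2*E)/(-29 + E) = 2*E/(-29 + E))
(L(11) + 1501)**2 = (2*11/(-29 + 11) + 1501)**2 = (2*11/(-18) + 1501)**2 = (2*11*(-1/18) + 1501)**2 = (-11/9 + 1501)**2 = (13498/9)**2 = 182196004/81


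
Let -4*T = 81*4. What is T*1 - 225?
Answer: -306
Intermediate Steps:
T = -81 (T = -81*4/4 = -¼*324 = -81)
T*1 - 225 = -81*1 - 225 = -81 - 225 = -306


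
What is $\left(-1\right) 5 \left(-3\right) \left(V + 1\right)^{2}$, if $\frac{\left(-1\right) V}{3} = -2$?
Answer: $735$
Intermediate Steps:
$V = 6$ ($V = \left(-3\right) \left(-2\right) = 6$)
$\left(-1\right) 5 \left(-3\right) \left(V + 1\right)^{2} = \left(-1\right) 5 \left(-3\right) \left(6 + 1\right)^{2} = \left(-5\right) \left(-3\right) 7^{2} = 15 \cdot 49 = 735$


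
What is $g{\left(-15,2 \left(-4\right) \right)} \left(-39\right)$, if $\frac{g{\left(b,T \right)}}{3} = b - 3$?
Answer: $2106$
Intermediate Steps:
$g{\left(b,T \right)} = -9 + 3 b$ ($g{\left(b,T \right)} = 3 \left(b - 3\right) = 3 \left(-3 + b\right) = -9 + 3 b$)
$g{\left(-15,2 \left(-4\right) \right)} \left(-39\right) = \left(-9 + 3 \left(-15\right)\right) \left(-39\right) = \left(-9 - 45\right) \left(-39\right) = \left(-54\right) \left(-39\right) = 2106$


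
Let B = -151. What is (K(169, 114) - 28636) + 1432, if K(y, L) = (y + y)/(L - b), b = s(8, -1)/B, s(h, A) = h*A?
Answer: -234010493/8603 ≈ -27201.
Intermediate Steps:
s(h, A) = A*h
b = 8/151 (b = -1*8/(-151) = -8*(-1/151) = 8/151 ≈ 0.052980)
K(y, L) = 2*y/(-8/151 + L) (K(y, L) = (y + y)/(L - 1*8/151) = (2*y)/(L - 8/151) = (2*y)/(-8/151 + L) = 2*y/(-8/151 + L))
(K(169, 114) - 28636) + 1432 = (302*169/(-8 + 151*114) - 28636) + 1432 = (302*169/(-8 + 17214) - 28636) + 1432 = (302*169/17206 - 28636) + 1432 = (302*169*(1/17206) - 28636) + 1432 = (25519/8603 - 28636) + 1432 = -246329989/8603 + 1432 = -234010493/8603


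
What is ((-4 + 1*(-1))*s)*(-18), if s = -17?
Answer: -1530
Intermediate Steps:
((-4 + 1*(-1))*s)*(-18) = ((-4 + 1*(-1))*(-17))*(-18) = ((-4 - 1)*(-17))*(-18) = -5*(-17)*(-18) = 85*(-18) = -1530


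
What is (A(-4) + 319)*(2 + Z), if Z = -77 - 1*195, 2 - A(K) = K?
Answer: -87750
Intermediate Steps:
A(K) = 2 - K
Z = -272 (Z = -77 - 195 = -272)
(A(-4) + 319)*(2 + Z) = ((2 - 1*(-4)) + 319)*(2 - 272) = ((2 + 4) + 319)*(-270) = (6 + 319)*(-270) = 325*(-270) = -87750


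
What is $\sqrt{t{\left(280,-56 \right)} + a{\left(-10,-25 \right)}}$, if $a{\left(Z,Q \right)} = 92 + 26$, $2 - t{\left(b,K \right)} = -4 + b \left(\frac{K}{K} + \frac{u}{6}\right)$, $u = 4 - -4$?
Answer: $\frac{2 i \sqrt{1191}}{3} \approx 23.007 i$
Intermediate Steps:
$u = 8$ ($u = 4 + 4 = 8$)
$t{\left(b,K \right)} = 6 - \frac{7 b}{3}$ ($t{\left(b,K \right)} = 2 - \left(-4 + b \left(\frac{K}{K} + \frac{8}{6}\right)\right) = 2 - \left(-4 + b \left(1 + 8 \cdot \frac{1}{6}\right)\right) = 2 - \left(-4 + b \left(1 + \frac{4}{3}\right)\right) = 2 - \left(-4 + b \frac{7}{3}\right) = 2 - \left(-4 + \frac{7 b}{3}\right) = 6 - \frac{7 b}{3}$)
$a{\left(Z,Q \right)} = 118$
$\sqrt{t{\left(280,-56 \right)} + a{\left(-10,-25 \right)}} = \sqrt{\left(6 - \frac{1960}{3}\right) + 118} = \sqrt{- \frac{1942}{3} + 118} = \sqrt{- \frac{1588}{3}} = \frac{2 i \sqrt{1191}}{3}$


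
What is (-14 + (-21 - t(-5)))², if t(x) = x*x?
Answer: 3600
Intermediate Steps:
t(x) = x²
(-14 + (-21 - t(-5)))² = (-14 + (-21 - 1*(-5)²))² = (-14 + (-21 - 1*25))² = (-14 + (-21 - 25))² = (-14 - 46)² = (-60)² = 3600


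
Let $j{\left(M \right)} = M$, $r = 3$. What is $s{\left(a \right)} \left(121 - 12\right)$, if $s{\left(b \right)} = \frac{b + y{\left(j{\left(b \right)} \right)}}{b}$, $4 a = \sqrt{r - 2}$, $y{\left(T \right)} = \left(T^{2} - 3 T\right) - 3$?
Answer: $- \frac{5995}{4} \approx -1498.8$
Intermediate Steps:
$y{\left(T \right)} = -3 + T^{2} - 3 T$
$a = \frac{1}{4}$ ($a = \frac{\sqrt{3 - 2}}{4} = \frac{\sqrt{1}}{4} = \frac{1}{4} \cdot 1 = \frac{1}{4} \approx 0.25$)
$s{\left(b \right)} = \frac{-3 + b^{2} - 2 b}{b}$ ($s{\left(b \right)} = \frac{b - \left(3 - b^{2} + 3 b\right)}{b} = \frac{-3 + b^{2} - 2 b}{b}$)
$s{\left(a \right)} \left(121 - 12\right) = \left(-2 + \frac{1}{4} - 3 \frac{1}{\frac{1}{4}}\right) \left(121 - 12\right) = \left(-2 + \frac{1}{4} - 12\right) 109 = \left(- \frac{55}{4}\right) 109 = - \frac{5995}{4}$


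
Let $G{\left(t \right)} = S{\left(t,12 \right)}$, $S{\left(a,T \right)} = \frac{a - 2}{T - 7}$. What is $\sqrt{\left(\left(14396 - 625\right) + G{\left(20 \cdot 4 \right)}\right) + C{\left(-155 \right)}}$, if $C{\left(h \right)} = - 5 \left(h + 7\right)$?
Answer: $\frac{\sqrt{363165}}{5} \approx 120.53$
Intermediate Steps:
$S{\left(a,T \right)} = \frac{-2 + a}{-7 + T}$
$G{\left(t \right)} = - \frac{2}{5} + \frac{t}{5}$ ($G{\left(t \right)} = \frac{-2 + t}{-7 + 12} = \frac{-2 + t}{5} = - \frac{2}{5} + \frac{t}{5}$)
$C{\left(h \right)} = -35 - 5 h$ ($C{\left(h \right)} = - 5 \left(7 + h\right) = -35 - 5 h$)
$\sqrt{\left(\left(14396 - 625\right) + G{\left(20 \cdot 4 \right)}\right) + C{\left(-155 \right)}} = \sqrt{\left(\left(14396 - 625\right) - \left(\frac{2}{5} - \frac{20 \cdot 4}{5}\right)\right) - -740} = \sqrt{\left(13771 + \left(- \frac{2}{5} + \frac{1}{5} \cdot 80\right)\right) + \left(-35 + 775\right)} = \sqrt{\left(13771 + \left(- \frac{2}{5} + 16\right)\right) + 740} = \sqrt{\left(13771 + \frac{78}{5}\right) + 740} = \sqrt{\frac{68933}{5} + 740} = \sqrt{\frac{72633}{5}} = \frac{\sqrt{363165}}{5}$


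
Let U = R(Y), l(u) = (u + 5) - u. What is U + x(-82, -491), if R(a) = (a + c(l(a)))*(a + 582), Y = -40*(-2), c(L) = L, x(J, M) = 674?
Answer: 56944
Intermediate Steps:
l(u) = 5 (l(u) = (5 + u) - u = 5)
Y = 80
R(a) = (5 + a)*(582 + a) (R(a) = (a + 5)*(a + 582) = (5 + a)*(582 + a))
U = 56270 (U = 2910 + 80**2 + 587*80 = 2910 + 6400 + 46960 = 56270)
U + x(-82, -491) = 56270 + 674 = 56944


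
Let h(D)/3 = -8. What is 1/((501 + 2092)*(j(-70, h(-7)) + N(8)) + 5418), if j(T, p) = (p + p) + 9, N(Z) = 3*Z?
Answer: -1/33477 ≈ -2.9871e-5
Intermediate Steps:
h(D) = -24 (h(D) = 3*(-8) = -24)
j(T, p) = 9 + 2*p (j(T, p) = 2*p + 9 = 9 + 2*p)
1/((501 + 2092)*(j(-70, h(-7)) + N(8)) + 5418) = 1/((501 + 2092)*((9 + 2*(-24)) + 3*8) + 5418) = 1/(2593*((9 - 48) + 24) + 5418) = 1/(2593*(-39 + 24) + 5418) = 1/(2593*(-15) + 5418) = 1/(-38895 + 5418) = 1/(-33477) = -1/33477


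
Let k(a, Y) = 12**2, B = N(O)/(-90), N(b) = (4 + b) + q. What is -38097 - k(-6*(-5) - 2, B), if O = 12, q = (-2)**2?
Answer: -38241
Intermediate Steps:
q = 4
N(b) = 8 + b (N(b) = (4 + b) + 4 = 8 + b)
B = -2/9 (B = (8 + 12)/(-90) = 20*(-1/90) = -2/9 ≈ -0.22222)
k(a, Y) = 144
-38097 - k(-6*(-5) - 2, B) = -38097 - 1*144 = -38097 - 144 = -38241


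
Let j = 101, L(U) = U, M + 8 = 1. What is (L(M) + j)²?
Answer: 8836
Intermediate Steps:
M = -7 (M = -8 + 1 = -7)
(L(M) + j)² = (-7 + 101)² = 94² = 8836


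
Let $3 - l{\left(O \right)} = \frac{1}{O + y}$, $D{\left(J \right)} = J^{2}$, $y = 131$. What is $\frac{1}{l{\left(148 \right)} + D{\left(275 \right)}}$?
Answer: $\frac{279}{21100211} \approx 1.3223 \cdot 10^{-5}$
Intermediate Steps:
$l{\left(O \right)} = 3 - \frac{1}{131 + O}$ ($l{\left(O \right)} = 3 - \frac{1}{O + 131} = 3 - \frac{1}{131 + O}$)
$\frac{1}{l{\left(148 \right)} + D{\left(275 \right)}} = \frac{1}{\frac{392 + 3 \cdot 148}{131 + 148} + 275^{2}} = \frac{1}{\frac{392 + 444}{279} + 75625} = \frac{1}{\frac{1}{279} \cdot 836 + 75625} = \frac{1}{\frac{836}{279} + 75625} = \frac{1}{\frac{21100211}{279}} = \frac{279}{21100211}$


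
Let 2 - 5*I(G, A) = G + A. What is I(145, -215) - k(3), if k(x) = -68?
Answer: 412/5 ≈ 82.400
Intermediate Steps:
I(G, A) = 2/5 - A/5 - G/5 (I(G, A) = 2/5 - (G + A)/5 = 2/5 - (A + G)/5 = 2/5 + (-A/5 - G/5) = 2/5 - A/5 - G/5)
I(145, -215) - k(3) = (2/5 - 1/5*(-215) - 1/5*145) - 1*(-68) = (2/5 + 43 - 29) + 68 = 72/5 + 68 = 412/5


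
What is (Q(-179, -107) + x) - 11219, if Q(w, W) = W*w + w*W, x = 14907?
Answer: 41994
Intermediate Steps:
Q(w, W) = 2*W*w (Q(w, W) = W*w + W*w = 2*W*w)
(Q(-179, -107) + x) - 11219 = (2*(-107)*(-179) + 14907) - 11219 = (38306 + 14907) - 11219 = 53213 - 11219 = 41994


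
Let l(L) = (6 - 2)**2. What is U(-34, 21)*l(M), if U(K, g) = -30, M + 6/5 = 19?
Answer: -480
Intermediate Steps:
M = 89/5 (M = -6/5 + 19 = 89/5 ≈ 17.800)
l(L) = 16 (l(L) = 4**2 = 16)
U(-34, 21)*l(M) = -30*16 = -480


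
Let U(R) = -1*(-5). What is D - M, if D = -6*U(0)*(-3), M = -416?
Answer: 506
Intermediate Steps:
U(R) = 5
D = 90 (D = -6*5*(-3) = -30*(-3) = 90)
D - M = 90 - 1*(-416) = 90 + 416 = 506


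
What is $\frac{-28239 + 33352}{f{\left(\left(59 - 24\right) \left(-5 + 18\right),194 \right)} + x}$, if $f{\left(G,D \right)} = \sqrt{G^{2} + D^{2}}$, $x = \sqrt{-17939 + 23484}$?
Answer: $\frac{5113}{\sqrt{5545} + \sqrt{244661}} \approx 8.9844$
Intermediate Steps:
$x = \sqrt{5545} \approx 74.465$
$f{\left(G,D \right)} = \sqrt{D^{2} + G^{2}}$
$\frac{-28239 + 33352}{f{\left(\left(59 - 24\right) \left(-5 + 18\right),194 \right)} + x} = \frac{-28239 + 33352}{\sqrt{194^{2} + \left(\left(59 - 24\right) \left(-5 + 18\right)\right)^{2}} + \sqrt{5545}} = \frac{5113}{\sqrt{37636 + \left(35 \cdot 13\right)^{2}} + \sqrt{5545}} = \frac{5113}{\sqrt{37636 + 455^{2}} + \sqrt{5545}} = \frac{5113}{\sqrt{37636 + 207025} + \sqrt{5545}} = \frac{5113}{\sqrt{244661} + \sqrt{5545}} = \frac{5113}{\sqrt{5545} + \sqrt{244661}}$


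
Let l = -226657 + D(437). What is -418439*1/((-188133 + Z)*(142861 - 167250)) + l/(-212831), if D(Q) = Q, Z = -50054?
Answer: 45312248776919/42633298590877 ≈ 1.0628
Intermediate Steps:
l = -226220 (l = -226657 + 437 = -226220)
-418439*1/((-188133 + Z)*(142861 - 167250)) + l/(-212831) = -418439*1/((-188133 - 50054)*(142861 - 167250)) - 226220/(-212831) = -418439/((-24389*(-238187))) - 226220*(-1/212831) = -418439/5809142743 + 226220/212831 = 45312248776919/42633298590877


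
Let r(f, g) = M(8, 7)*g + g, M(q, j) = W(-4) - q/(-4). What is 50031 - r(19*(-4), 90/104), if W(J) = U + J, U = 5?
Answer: 650358/13 ≈ 50028.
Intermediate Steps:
W(J) = 5 + J
M(q, j) = 1 + q/4 (M(q, j) = (5 - 4) - q/(-4) = 1 - q*(-1)/4 = 1 - (-1)*q/4 = 1 + q/4)
r(f, g) = 4*g (r(f, g) = (1 + (¼)*8)*g + g = (1 + 2)*g + g = 3*g + g = 4*g)
50031 - r(19*(-4), 90/104) = 50031 - 4*90/104 = 50031 - 4*90*(1/104) = 50031 - 4*45/52 = 50031 - 1*45/13 = 50031 - 45/13 = 650358/13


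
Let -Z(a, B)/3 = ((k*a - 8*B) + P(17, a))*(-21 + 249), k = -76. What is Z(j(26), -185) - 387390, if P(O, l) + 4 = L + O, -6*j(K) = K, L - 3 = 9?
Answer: -1642074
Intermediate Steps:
L = 12 (L = 3 + 9 = 12)
j(K) = -K/6
P(O, l) = 8 + O (P(O, l) = -4 + (12 + O) = 8 + O)
Z(a, B) = -17100 + 5472*B + 51984*a (Z(a, B) = -3*((-76*a - 8*B) + (8 + 17))*(-21 + 249) = -3*((-76*a - 8*B) + 25)*228 = -3*(25 - 76*a - 8*B)*228 = -3*(5700 - 17328*a - 1824*B) = -17100 + 5472*B + 51984*a)
Z(j(26), -185) - 387390 = (-17100 + 5472*(-185) + 51984*(-⅙*26)) - 387390 = (-17100 - 1012320 + 51984*(-13/3)) - 387390 = (-17100 - 1012320 - 225264) - 387390 = -1254684 - 387390 = -1642074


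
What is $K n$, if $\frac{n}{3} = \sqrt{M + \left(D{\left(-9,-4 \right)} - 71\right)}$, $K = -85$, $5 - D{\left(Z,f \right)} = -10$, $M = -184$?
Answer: $- 1020 i \sqrt{15} \approx - 3950.4 i$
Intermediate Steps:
$D{\left(Z,f \right)} = 15$ ($D{\left(Z,f \right)} = 5 - -10 = 5 + 10 = 15$)
$n = 12 i \sqrt{15}$ ($n = 3 \sqrt{-184 + \left(15 - 71\right)} = 3 \sqrt{-184 - 56} = 3 \sqrt{-240} = 3 \cdot 4 i \sqrt{15} = 12 i \sqrt{15} \approx 46.476 i$)
$K n = - 85 \cdot 12 i \sqrt{15} = - 1020 i \sqrt{15}$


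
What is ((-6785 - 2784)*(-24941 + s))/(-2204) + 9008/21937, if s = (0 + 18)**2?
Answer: -5167461467769/48349148 ≈ -1.0688e+5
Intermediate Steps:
s = 324 (s = 18**2 = 324)
((-6785 - 2784)*(-24941 + s))/(-2204) + 9008/21937 = ((-6785 - 2784)*(-24941 + 324))/(-2204) + 9008/21937 = -9569*(-24617)*(-1/2204) + 9008*(1/21937) = 235560073*(-1/2204) + 9008/21937 = -235560073/2204 + 9008/21937 = -5167461467769/48349148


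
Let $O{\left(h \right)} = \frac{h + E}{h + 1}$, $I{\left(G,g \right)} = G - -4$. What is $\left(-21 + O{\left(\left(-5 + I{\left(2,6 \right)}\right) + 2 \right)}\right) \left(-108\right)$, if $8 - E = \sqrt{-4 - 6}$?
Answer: $1971 + 27 i \sqrt{10} \approx 1971.0 + 85.381 i$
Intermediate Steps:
$I{\left(G,g \right)} = 4 + G$ ($I{\left(G,g \right)} = G + 4 = 4 + G$)
$E = 8 - i \sqrt{10}$ ($E = 8 - \sqrt{-4 - 6} = 8 - \sqrt{-10} = 8 - i \sqrt{10} \approx 8.0 - 3.1623 i$)
$O{\left(h \right)} = \frac{8 + h - i \sqrt{10}}{1 + h}$ ($O{\left(h \right)} = \frac{h + \left(8 - i \sqrt{10}\right)}{h + 1} = \frac{8 + h - i \sqrt{10}}{1 + h}$)
$\left(-21 + O{\left(\left(-5 + I{\left(2,6 \right)}\right) + 2 \right)}\right) \left(-108\right) = \left(-21 + \frac{8 + \left(\left(-5 + \left(4 + 2\right)\right) + 2\right) - i \sqrt{10}}{1 + \left(\left(-5 + \left(4 + 2\right)\right) + 2\right)}\right) \left(-108\right) = \left(-21 + \frac{8 + \left(\left(-5 + 6\right) + 2\right) - i \sqrt{10}}{1 + \left(\left(-5 + 6\right) + 2\right)}\right) \left(-108\right) = \left(-21 + \frac{8 + \left(1 + 2\right) - i \sqrt{10}}{1 + \left(1 + 2\right)}\right) \left(-108\right) = \left(-21 + \frac{8 + 3 - i \sqrt{10}}{1 + 3}\right) \left(-108\right) = \left(-21 + \frac{11 - i \sqrt{10}}{4}\right) \left(-108\right) = \left(-21 + \left(\frac{11}{4} - \frac{i \sqrt{10}}{4}\right)\right) \left(-108\right) = \left(- \frac{73}{4} - \frac{i \sqrt{10}}{4}\right) \left(-108\right) = 1971 + 27 i \sqrt{10}$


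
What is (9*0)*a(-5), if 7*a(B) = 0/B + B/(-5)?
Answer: 0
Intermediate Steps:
a(B) = -B/35 (a(B) = (0/B + B/(-5))/7 = (0 + B*(-1/5))/7 = (0 - B/5)/7 = (-B/5)/7 = -B/35)
(9*0)*a(-5) = (9*0)*(-1/35*(-5)) = 0*(1/7) = 0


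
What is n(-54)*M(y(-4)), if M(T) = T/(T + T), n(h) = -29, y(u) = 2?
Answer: -29/2 ≈ -14.500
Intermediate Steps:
M(T) = ½ (M(T) = T/((2*T)) = T*(1/(2*T)) = ½)
n(-54)*M(y(-4)) = -29*½ = -29/2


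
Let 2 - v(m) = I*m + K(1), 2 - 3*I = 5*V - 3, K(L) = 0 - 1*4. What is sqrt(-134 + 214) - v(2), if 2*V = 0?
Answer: -8/3 + 4*sqrt(5) ≈ 6.2776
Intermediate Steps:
K(L) = -4 (K(L) = 0 - 4 = -4)
V = 0 (V = (1/2)*0 = 0)
I = 5/3 (I = 2/3 - (5*0 - 3)/3 = 2/3 - (0 - 3)/3 = 2/3 - 1/3*(-3) = 2/3 + 1 = 5/3 ≈ 1.6667)
v(m) = 6 - 5*m/3 (v(m) = 2 - (5*m/3 - 4) = 2 - (-4 + 5*m/3) = 2 + (4 - 5*m/3) = 6 - 5*m/3)
sqrt(-134 + 214) - v(2) = sqrt(-134 + 214) - (6 - 5/3*2) = sqrt(80) - (6 - 10/3) = 4*sqrt(5) - 1*8/3 = 4*sqrt(5) - 8/3 = -8/3 + 4*sqrt(5)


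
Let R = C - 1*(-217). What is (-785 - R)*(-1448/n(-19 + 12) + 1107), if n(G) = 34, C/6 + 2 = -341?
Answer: 19108320/17 ≈ 1.1240e+6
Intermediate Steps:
C = -2058 (C = -12 + 6*(-341) = -12 - 2046 = -2058)
R = -1841 (R = -2058 - 1*(-217) = -2058 + 217 = -1841)
(-785 - R)*(-1448/n(-19 + 12) + 1107) = (-785 - 1*(-1841))*(-1448/34 + 1107) = (-785 + 1841)*(-1448*1/34 + 1107) = 1056*(-724/17 + 1107) = 1056*(18095/17) = 19108320/17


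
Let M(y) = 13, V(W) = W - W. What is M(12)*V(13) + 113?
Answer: 113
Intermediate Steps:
V(W) = 0
M(12)*V(13) + 113 = 13*0 + 113 = 0 + 113 = 113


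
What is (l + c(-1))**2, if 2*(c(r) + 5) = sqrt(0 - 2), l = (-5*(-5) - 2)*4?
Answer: (174 + I*sqrt(2))**2/4 ≈ 7568.5 + 123.04*I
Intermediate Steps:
l = 92 (l = (25 - 2)*4 = 23*4 = 92)
c(r) = -5 + I*sqrt(2)/2 (c(r) = -5 + sqrt(0 - 2)/2 = -5 + sqrt(-2)/2 = -5 + (I*sqrt(2))/2 = -5 + I*sqrt(2)/2)
(l + c(-1))**2 = (92 + (-5 + I*sqrt(2)/2))**2 = (87 + I*sqrt(2)/2)**2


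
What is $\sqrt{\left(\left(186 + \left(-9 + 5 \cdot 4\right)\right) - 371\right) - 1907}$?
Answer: $i \sqrt{2081} \approx 45.618 i$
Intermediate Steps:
$\sqrt{\left(\left(186 + \left(-9 + 5 \cdot 4\right)\right) - 371\right) - 1907} = \sqrt{\left(\left(186 + \left(-9 + 20\right)\right) - 371\right) - 1907} = \sqrt{\left(\left(186 + 11\right) - 371\right) - 1907} = \sqrt{\left(197 - 371\right) - 1907} = \sqrt{-174 - 1907} = \sqrt{-2081} = i \sqrt{2081}$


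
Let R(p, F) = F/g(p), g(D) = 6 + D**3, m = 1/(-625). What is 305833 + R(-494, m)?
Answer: 23043327241921251/75346111250 ≈ 3.0583e+5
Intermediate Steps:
m = -1/625 ≈ -0.0016000
R(p, F) = F/(6 + p**3)
305833 + R(-494, m) = 305833 - 1/(625*(6 + (-494)**3)) = 305833 - 1/(625*(6 - 120553784)) = 305833 - 1/625/(-120553778) = 305833 - 1/625*(-1/120553778) = 305833 + 1/75346111250 = 23043327241921251/75346111250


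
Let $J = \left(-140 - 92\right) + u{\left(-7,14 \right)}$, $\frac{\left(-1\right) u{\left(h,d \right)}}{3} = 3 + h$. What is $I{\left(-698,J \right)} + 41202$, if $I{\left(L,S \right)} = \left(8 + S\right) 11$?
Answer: $38870$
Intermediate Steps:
$u{\left(h,d \right)} = -9 - 3 h$ ($u{\left(h,d \right)} = - 3 \left(3 + h\right) = -9 - 3 h$)
$J = -220$ ($J = \left(-140 - 92\right) - -12 = -232 + \left(-9 + 21\right) = -232 + 12 = -220$)
$I{\left(L,S \right)} = 88 + 11 S$
$I{\left(-698,J \right)} + 41202 = \left(88 + 11 \left(-220\right)\right) + 41202 = \left(88 - 2420\right) + 41202 = -2332 + 41202 = 38870$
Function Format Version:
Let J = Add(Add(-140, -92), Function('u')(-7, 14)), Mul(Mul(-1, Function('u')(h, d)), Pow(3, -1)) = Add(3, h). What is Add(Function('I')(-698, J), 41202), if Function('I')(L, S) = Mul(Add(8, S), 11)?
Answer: 38870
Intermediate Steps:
Function('u')(h, d) = Add(-9, Mul(-3, h)) (Function('u')(h, d) = Mul(-3, Add(3, h)) = Add(-9, Mul(-3, h)))
J = -220 (J = Add(Add(-140, -92), Add(-9, Mul(-3, -7))) = Add(-232, Add(-9, 21)) = Add(-232, 12) = -220)
Function('I')(L, S) = Add(88, Mul(11, S))
Add(Function('I')(-698, J), 41202) = Add(Add(88, Mul(11, -220)), 41202) = Add(Add(88, -2420), 41202) = Add(-2332, 41202) = 38870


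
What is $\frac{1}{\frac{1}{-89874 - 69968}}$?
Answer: $-159842$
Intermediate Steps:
$\frac{1}{\frac{1}{-89874 - 69968}} = \frac{1}{\frac{1}{-159842}} = \frac{1}{- \frac{1}{159842}} = -159842$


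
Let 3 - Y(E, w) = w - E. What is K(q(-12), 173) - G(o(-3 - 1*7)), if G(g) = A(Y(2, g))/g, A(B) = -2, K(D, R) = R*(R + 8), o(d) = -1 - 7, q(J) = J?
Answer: 125251/4 ≈ 31313.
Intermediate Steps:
o(d) = -8
K(D, R) = R*(8 + R)
Y(E, w) = 3 + E - w (Y(E, w) = 3 - (w - E) = 3 + (E - w) = 3 + E - w)
G(g) = -2/g
K(q(-12), 173) - G(o(-3 - 1*7)) = 173*(8 + 173) - (-2)/(-8) = 173*181 - (-2)*(-1)/8 = 31313 - 1*1/4 = 31313 - 1/4 = 125251/4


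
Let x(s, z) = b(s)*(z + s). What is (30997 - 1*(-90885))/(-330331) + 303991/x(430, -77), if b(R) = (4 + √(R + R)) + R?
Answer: 772051473163/475289492068 - 13217*√215/1438828 ≈ 1.4897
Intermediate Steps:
b(R) = 4 + R + √2*√R (b(R) = (4 + √(2*R)) + R = (4 + √2*√R) + R = 4 + R + √2*√R)
x(s, z) = (s + z)*(4 + s + √2*√s) (x(s, z) = (4 + s + √2*√s)*(z + s) = (4 + s + √2*√s)*(s + z) = (s + z)*(4 + s + √2*√s))
(30997 - 1*(-90885))/(-330331) + 303991/x(430, -77) = (30997 - 1*(-90885))/(-330331) + 303991/(((430 - 77)*(4 + 430 + √2*√430))) = (30997 + 90885)*(-1/330331) + 303991/((353*(4 + 430 + 2*√215))) = 121882*(-1/330331) + 303991/((353*(434 + 2*√215))) = -121882/330331 + 303991/(153202 + 706*√215)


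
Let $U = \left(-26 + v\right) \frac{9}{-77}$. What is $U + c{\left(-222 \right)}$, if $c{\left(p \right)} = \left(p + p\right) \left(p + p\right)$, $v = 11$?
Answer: $\frac{15179607}{77} \approx 1.9714 \cdot 10^{5}$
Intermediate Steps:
$c{\left(p \right)} = 4 p^{2}$ ($c{\left(p \right)} = 2 p 2 p = 4 p^{2}$)
$U = \frac{135}{77}$ ($U = \left(-26 + 11\right) \frac{9}{-77} = - 15 \cdot 9 \left(- \frac{1}{77}\right) = \left(-15\right) \left(- \frac{9}{77}\right) = \frac{135}{77} \approx 1.7532$)
$U + c{\left(-222 \right)} = \frac{135}{77} + 4 \left(-222\right)^{2} = \frac{135}{77} + 4 \cdot 49284 = \frac{135}{77} + 197136 = \frac{15179607}{77}$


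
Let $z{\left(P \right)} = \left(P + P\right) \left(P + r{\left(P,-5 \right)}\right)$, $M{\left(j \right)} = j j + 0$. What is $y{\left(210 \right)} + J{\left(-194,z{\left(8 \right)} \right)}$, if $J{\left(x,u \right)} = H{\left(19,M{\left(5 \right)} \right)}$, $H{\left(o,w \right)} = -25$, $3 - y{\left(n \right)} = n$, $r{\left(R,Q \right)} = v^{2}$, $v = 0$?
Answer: $-232$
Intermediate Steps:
$r{\left(R,Q \right)} = 0$ ($r{\left(R,Q \right)} = 0^{2} = 0$)
$y{\left(n \right)} = 3 - n$
$M{\left(j \right)} = j^{2}$ ($M{\left(j \right)} = j^{2} + 0 = j^{2}$)
$z{\left(P \right)} = 2 P^{2}$ ($z{\left(P \right)} = \left(P + P\right) \left(P + 0\right) = 2 P P = 2 P^{2}$)
$J{\left(x,u \right)} = -25$
$y{\left(210 \right)} + J{\left(-194,z{\left(8 \right)} \right)} = \left(3 - 210\right) - 25 = -207 - 25 = -232$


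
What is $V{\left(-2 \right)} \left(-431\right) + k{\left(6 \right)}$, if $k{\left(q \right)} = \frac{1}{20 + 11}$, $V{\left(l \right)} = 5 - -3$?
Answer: $- \frac{106887}{31} \approx -3448.0$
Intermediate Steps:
$V{\left(l \right)} = 8$ ($V{\left(l \right)} = 5 + 3 = 8$)
$k{\left(q \right)} = \frac{1}{31}$
$V{\left(-2 \right)} \left(-431\right) + k{\left(6 \right)} = 8 \left(-431\right) + \frac{1}{31} = -3448 + \frac{1}{31} = - \frac{106887}{31}$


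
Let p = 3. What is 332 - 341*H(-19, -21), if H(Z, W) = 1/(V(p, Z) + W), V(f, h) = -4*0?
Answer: 7313/21 ≈ 348.24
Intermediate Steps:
V(f, h) = 0
H(Z, W) = 1/W (H(Z, W) = 1/(0 + W) = 1/W)
332 - 341*H(-19, -21) = 332 - 341/(-21) = 332 - 341*(-1/21) = 332 + 341/21 = 7313/21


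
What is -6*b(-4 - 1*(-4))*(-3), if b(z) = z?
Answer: 0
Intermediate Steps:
-6*b(-4 - 1*(-4))*(-3) = -6*(-4 - 1*(-4))*(-3) = -6*(-4 + 4)*(-3) = -6*0*(-3) = 0*(-3) = 0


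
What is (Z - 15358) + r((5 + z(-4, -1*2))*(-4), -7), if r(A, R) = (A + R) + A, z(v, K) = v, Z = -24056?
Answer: -39429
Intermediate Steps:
r(A, R) = R + 2*A
(Z - 15358) + r((5 + z(-4, -1*2))*(-4), -7) = (-24056 - 15358) + (-7 + 2*((5 - 4)*(-4))) = -39414 + (-7 + 2*(1*(-4))) = -39414 + (-7 + 2*(-4)) = -39414 + (-7 - 8) = -39414 - 15 = -39429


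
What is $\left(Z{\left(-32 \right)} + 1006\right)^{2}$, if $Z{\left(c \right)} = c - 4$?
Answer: $940900$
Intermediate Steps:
$Z{\left(c \right)} = -4 + c$
$\left(Z{\left(-32 \right)} + 1006\right)^{2} = \left(\left(-4 - 32\right) + 1006\right)^{2} = \left(-36 + 1006\right)^{2} = 970^{2} = 940900$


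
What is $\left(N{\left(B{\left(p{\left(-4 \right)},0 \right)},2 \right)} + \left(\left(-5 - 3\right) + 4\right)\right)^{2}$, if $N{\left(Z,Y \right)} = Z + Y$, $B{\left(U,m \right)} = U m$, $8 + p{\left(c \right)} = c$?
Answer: $4$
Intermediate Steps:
$p{\left(c \right)} = -8 + c$
$N{\left(Z,Y \right)} = Y + Z$
$\left(N{\left(B{\left(p{\left(-4 \right)},0 \right)},2 \right)} + \left(\left(-5 - 3\right) + 4\right)\right)^{2} = \left(\left(2 + \left(-8 - 4\right) 0\right) + \left(\left(-5 - 3\right) + 4\right)\right)^{2} = \left(\left(2 - 0\right) + \left(\left(-5 - 3\right) + 4\right)\right)^{2} = \left(\left(2 + 0\right) + \left(-8 + 4\right)\right)^{2} = \left(2 - 4\right)^{2} = \left(-2\right)^{2} = 4$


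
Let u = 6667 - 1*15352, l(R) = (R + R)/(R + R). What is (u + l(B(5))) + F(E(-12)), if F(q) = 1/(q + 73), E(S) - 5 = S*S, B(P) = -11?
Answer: -1927847/222 ≈ -8684.0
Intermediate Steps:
E(S) = 5 + S² (E(S) = 5 + S*S = 5 + S²)
F(q) = 1/(73 + q)
l(R) = 1 (l(R) = (2*R)/((2*R)) = (2*R)*(1/(2*R)) = 1)
u = -8685 (u = 6667 - 15352 = -8685)
(u + l(B(5))) + F(E(-12)) = (-8685 + 1) + 1/(73 + (5 + (-12)²)) = -8684 + 1/(73 + (5 + 144)) = -8684 + 1/(73 + 149) = -8684 + 1/222 = -1927847/222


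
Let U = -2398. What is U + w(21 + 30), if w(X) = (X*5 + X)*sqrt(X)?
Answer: -2398 + 306*sqrt(51) ≈ -212.72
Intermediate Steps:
w(X) = 6*X**(3/2) (w(X) = (5*X + X)*sqrt(X) = (6*X)*sqrt(X) = 6*X**(3/2))
U + w(21 + 30) = -2398 + 6*(21 + 30)**(3/2) = -2398 + 6*51**(3/2) = -2398 + 6*(51*sqrt(51)) = -2398 + 306*sqrt(51)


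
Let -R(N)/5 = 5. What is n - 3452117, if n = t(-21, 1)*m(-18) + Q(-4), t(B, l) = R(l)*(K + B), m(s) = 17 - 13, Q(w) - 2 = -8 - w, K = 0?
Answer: -3450019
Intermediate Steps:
Q(w) = -6 - w (Q(w) = 2 + (-8 - w) = -6 - w)
R(N) = -25 (R(N) = -5*5 = -25)
m(s) = 4
t(B, l) = -25*B (t(B, l) = -25*(0 + B) = -25*B)
n = 2098 (n = -25*(-21)*4 + (-6 - 1*(-4)) = 525*4 + (-6 + 4) = 2100 - 2 = 2098)
n - 3452117 = 2098 - 3452117 = -3450019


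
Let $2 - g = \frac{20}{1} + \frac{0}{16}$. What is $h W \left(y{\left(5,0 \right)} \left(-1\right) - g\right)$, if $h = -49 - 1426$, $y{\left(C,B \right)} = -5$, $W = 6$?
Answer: $-203550$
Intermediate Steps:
$g = -18$ ($g = 2 - \left(\frac{20}{1} + \frac{0}{16}\right) = 2 - \left(20 \cdot 1 + 0 \cdot \frac{1}{16}\right) = 2 - \left(20 + 0\right) = 2 - 20 = -18$)
$h = -1475$ ($h = -49 - 1426 = -1475$)
$h W \left(y{\left(5,0 \right)} \left(-1\right) - g\right) = \left(-1475\right) 6 \left(\left(-5\right) \left(-1\right) - -18\right) = - 8850 \left(5 + 18\right) = \left(-8850\right) 23 = -203550$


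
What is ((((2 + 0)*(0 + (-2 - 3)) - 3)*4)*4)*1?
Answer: -208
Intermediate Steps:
((((2 + 0)*(0 + (-2 - 3)) - 3)*4)*4)*1 = (((2*(0 - 5) - 3)*4)*4)*1 = (((2*(-5) - 3)*4)*4)*1 = (((-10 - 3)*4)*4)*1 = (-13*4*4)*1 = -52*4*1 = -208*1 = -208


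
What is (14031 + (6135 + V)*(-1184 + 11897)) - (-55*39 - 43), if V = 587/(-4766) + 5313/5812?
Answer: 910622663463745/13849996 ≈ 6.5749e+7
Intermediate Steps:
V = 10955057/13849996 (V = 587*(-1/4766) + 5313*(1/5812) = -587/4766 + 5313/5812 = 10955057/13849996 ≈ 0.79098)
(14031 + (6135 + V)*(-1184 + 11897)) - (-55*39 - 43) = (14031 + (6135 + 10955057/13849996)*(-1184 + 11897)) - (-55*39 - 43) = (14031 + (84980680517/13849996)*10713) - (-2145 - 43) = (14031 + 910398030378621/13849996) - 1*(-2188) = 910592359672497/13849996 + 2188 = 910622663463745/13849996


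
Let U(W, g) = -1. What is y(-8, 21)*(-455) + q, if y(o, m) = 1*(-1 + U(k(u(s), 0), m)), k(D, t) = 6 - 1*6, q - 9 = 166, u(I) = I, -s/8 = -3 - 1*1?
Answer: 1085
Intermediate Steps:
s = 32 (s = -8*(-3 - 1*1) = -8*(-3 - 1) = -8*(-4) = 32)
q = 175 (q = 9 + 166 = 175)
k(D, t) = 0 (k(D, t) = 6 - 6 = 0)
y(o, m) = -2 (y(o, m) = 1*(-1 - 1) = 1*(-2) = -2)
y(-8, 21)*(-455) + q = -2*(-455) + 175 = 910 + 175 = 1085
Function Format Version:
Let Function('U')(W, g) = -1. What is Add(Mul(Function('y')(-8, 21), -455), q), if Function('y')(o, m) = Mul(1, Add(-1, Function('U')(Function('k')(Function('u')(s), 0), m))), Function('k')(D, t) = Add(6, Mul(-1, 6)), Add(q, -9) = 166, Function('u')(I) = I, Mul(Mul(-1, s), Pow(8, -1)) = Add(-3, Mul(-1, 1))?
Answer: 1085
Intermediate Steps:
s = 32 (s = Mul(-8, Add(-3, Mul(-1, 1))) = Mul(-8, Add(-3, -1)) = Mul(-8, -4) = 32)
q = 175 (q = Add(9, 166) = 175)
Function('k')(D, t) = 0 (Function('k')(D, t) = Add(6, -6) = 0)
Function('y')(o, m) = -2 (Function('y')(o, m) = Mul(1, Add(-1, -1)) = Mul(1, -2) = -2)
Add(Mul(Function('y')(-8, 21), -455), q) = Add(Mul(-2, -455), 175) = Add(910, 175) = 1085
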